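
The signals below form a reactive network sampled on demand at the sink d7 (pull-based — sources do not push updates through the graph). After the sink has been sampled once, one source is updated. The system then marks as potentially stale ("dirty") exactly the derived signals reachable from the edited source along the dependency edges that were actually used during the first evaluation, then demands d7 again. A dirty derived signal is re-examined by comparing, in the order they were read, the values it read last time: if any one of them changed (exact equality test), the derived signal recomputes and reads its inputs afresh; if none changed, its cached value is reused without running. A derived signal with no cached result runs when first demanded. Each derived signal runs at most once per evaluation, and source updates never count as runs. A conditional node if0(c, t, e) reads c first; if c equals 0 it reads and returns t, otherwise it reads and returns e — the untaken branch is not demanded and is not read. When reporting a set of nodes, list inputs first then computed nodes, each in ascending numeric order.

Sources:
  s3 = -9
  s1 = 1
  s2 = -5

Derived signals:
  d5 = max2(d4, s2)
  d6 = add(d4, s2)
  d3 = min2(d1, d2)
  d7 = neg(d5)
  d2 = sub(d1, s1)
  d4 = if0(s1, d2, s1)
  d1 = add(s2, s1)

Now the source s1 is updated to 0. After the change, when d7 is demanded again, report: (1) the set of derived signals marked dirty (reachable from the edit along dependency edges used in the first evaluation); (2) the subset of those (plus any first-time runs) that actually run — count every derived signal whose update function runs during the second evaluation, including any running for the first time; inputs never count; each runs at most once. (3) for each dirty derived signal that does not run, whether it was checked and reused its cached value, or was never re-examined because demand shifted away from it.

Initial pass — values computed on the first demand:
  d4 = if0(s1=1 -> else branch s1) = 1
  d5 = max2(1, -5) = 1
  d7 = neg(1) = -1

Second demand — change propagation:
  d1: newly demanded (no cache) — executes and yields -5.
  d2: newly demanded (no cache) — executes and yields -5.
  d4: re-runs because s1 1->0; s1 1->0; new result -5.
  d5: re-runs because d4 1->-5; new result -5.
  d7: re-runs because d5 1->-5; new result 5.

The important point: the flipped condition pulls in fresh nodes; d1, d2 run for the first time.

Dirty set: d4, d5, d7.
Run set: d1, d2, d4, d5, d7 (5 run).
All dirty derived signals ended up running.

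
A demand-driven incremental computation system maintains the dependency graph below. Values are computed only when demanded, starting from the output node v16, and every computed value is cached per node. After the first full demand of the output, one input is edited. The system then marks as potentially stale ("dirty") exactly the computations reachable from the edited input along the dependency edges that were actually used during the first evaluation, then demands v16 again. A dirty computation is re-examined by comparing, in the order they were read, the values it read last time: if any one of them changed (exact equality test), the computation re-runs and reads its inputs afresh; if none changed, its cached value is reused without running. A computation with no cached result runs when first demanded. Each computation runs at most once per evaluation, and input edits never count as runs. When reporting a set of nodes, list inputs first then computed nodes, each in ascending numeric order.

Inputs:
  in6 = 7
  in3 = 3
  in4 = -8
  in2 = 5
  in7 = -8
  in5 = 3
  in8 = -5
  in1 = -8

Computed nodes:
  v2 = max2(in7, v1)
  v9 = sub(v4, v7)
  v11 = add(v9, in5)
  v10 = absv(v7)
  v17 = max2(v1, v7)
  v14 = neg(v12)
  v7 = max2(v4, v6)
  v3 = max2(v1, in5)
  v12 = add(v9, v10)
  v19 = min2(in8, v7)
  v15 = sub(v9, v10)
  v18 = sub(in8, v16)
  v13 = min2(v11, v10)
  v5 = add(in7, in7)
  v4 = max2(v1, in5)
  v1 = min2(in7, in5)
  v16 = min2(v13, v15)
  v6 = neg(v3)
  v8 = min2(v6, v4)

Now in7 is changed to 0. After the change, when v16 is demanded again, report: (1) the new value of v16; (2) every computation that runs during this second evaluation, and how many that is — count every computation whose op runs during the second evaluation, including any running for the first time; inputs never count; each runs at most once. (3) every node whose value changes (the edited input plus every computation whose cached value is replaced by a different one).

First evaluation (everything demanded from the output):
  v1 = min2(-8, 3) = -8
  v3 = max2(-8, 3) = 3
  v4 = max2(-8, 3) = 3
  v6 = neg(3) = -3
  v7 = max2(3, -3) = 3
  v9 = sub(3, 3) = 0
  v10 = absv(3) = 3
  v11 = add(0, 3) = 3
  v13 = min2(3, 3) = 3
  v15 = sub(0, 3) = -3
  v16 = min2(3, -3) = -3

Propagation after the edit:
  v1: runs — in7 -8->0; result 0.
  v3: runs — v1 -8->0; result 3 (same value as before).
  v4: runs — v1 -8->0; result 3 (same value as before).
  v6: checked — values it read are unchanged (v3 unchanged); reused cached -3 without running.
  v7: checked — values it read are unchanged (v4 unchanged, v6 unchanged); reused cached 3 without running.
  v9: checked — values it read are unchanged (v4 unchanged, v7 unchanged); reused cached 0 without running.
  v10: checked — values it read are unchanged (v7 unchanged); reused cached 3 without running.
  v11: checked — values it read are unchanged (v9 unchanged, in5 unchanged); reused cached 3 without running.
  v13: checked — values it read are unchanged (v11 unchanged, v10 unchanged); reused cached 3 without running.
  v15: checked — values it read are unchanged (v9 unchanged, v10 unchanged); reused cached -3 without running.
  v16: checked — values it read are unchanged (v13 unchanged, v15 unchanged); reused cached -3 without running.

Key observation: the cutoff stops propagation at v6 — its inputs' values are unchanged, so it reuses its cache.

New value of v16: -3.
Computations that run: v1, v3, v4 — 3 in total.
Values that change: in7, v1.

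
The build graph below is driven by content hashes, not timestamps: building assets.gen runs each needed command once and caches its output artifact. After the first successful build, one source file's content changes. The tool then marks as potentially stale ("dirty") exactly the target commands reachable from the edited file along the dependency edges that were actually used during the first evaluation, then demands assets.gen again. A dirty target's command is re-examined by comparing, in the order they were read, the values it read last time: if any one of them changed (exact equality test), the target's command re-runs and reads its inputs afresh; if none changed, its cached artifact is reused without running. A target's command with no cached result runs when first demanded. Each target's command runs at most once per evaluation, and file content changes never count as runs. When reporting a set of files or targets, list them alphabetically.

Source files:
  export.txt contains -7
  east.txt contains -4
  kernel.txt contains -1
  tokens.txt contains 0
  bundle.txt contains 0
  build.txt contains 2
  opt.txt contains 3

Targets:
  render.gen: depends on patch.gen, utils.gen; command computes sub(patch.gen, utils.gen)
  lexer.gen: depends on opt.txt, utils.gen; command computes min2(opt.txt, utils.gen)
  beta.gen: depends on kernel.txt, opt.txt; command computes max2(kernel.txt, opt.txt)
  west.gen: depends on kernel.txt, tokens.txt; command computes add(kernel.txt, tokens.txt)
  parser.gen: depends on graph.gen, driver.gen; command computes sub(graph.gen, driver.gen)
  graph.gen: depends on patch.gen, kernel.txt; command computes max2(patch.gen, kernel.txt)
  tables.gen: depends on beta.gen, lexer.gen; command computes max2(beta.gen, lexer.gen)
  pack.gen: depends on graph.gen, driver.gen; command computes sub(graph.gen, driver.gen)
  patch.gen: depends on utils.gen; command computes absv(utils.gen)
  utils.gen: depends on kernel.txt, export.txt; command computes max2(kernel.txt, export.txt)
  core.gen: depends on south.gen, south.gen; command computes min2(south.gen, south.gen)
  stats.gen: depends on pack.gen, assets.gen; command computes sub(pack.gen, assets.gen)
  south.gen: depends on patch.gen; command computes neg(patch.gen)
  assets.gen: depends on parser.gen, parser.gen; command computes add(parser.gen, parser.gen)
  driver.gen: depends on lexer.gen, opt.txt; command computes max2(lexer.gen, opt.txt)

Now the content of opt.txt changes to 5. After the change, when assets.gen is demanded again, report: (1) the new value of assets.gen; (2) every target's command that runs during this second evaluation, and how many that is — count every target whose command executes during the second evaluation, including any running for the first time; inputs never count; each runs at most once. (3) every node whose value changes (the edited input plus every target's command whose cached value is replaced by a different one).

assets.gen now evaluates to -8.
Run set: assets.gen, driver.gen, lexer.gen, parser.gen (4 run).
Changed values: assets.gen, driver.gen, opt.txt, parser.gen.

Initial pass — values computed on the first demand:
  utils.gen = max2(-1, -7) = -1
  lexer.gen = min2(3, -1) = -1
  driver.gen = max2(-1, 3) = 3
  patch.gen = absv(-1) = 1
  graph.gen = max2(1, -1) = 1
  parser.gen = sub(1, 3) = -2
  assets.gen = add(-2, -2) = -4

Second demand — change propagation:
  lexer.gen: re-runs because opt.txt 3->5; new result -1 (unchanged).
  driver.gen: re-runs because opt.txt 3->5; new result 5.
  parser.gen: re-runs because driver.gen 3->5; new result -4.
  assets.gen: re-runs because parser.gen -2->-4; parser.gen -2->-4; new result -8.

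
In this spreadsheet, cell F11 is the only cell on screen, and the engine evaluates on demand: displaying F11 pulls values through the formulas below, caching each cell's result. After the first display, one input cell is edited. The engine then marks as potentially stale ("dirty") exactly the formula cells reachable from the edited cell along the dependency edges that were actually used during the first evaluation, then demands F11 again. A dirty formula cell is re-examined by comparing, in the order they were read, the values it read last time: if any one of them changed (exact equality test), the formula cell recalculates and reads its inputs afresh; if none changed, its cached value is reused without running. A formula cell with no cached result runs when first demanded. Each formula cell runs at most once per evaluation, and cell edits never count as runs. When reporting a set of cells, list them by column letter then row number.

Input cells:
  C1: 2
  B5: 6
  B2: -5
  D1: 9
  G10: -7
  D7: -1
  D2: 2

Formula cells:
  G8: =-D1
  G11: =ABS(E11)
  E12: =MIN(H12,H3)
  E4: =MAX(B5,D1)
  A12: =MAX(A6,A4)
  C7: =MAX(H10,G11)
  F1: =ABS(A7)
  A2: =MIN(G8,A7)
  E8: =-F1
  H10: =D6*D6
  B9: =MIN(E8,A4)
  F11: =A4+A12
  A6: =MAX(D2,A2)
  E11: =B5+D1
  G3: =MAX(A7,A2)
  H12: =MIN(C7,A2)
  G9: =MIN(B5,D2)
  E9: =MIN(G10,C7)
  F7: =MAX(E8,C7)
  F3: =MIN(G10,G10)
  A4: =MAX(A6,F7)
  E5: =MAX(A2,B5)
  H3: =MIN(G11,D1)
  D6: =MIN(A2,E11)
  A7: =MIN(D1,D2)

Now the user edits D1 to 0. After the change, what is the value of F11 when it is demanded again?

Initial pass — values computed on the first demand:
  A7 = MIN(9, 2) = 2
  E11 = 6 + 9 = 15
  F1 = ABS(2) = 2
  E8 = -(2) = -2
  G8 = -(9) = -9
  A2 = MIN(-9, 2) = -9
  A6 = MAX(2, -9) = 2
  D6 = MIN(-9, 15) = -9
  G11 = ABS(15) = 15
  H10 = -9 * -9 = 81
  C7 = MAX(81, 15) = 81
  F7 = MAX(-2, 81) = 81
  A4 = MAX(2, 81) = 81
  A12 = MAX(2, 81) = 81
  F11 = 81 + 81 = 162

Second demand — change propagation:
  A7: re-runs because D1 9->0; new result 0.
  E11: re-runs because D1 9->0; new result 6.
  F1: re-runs because A7 2->0; new result 0.
  E8: re-runs because F1 2->0; new result 0.
  G8: re-runs because D1 9->0; new result 0.
  A2: re-runs because G8 -9->0; A7 2->0; new result 0.
  A6: re-runs because A2 -9->0; new result 2 (unchanged).
  D6: re-runs because A2 -9->0; E11 15->6; new result 0.
  G11: re-runs because E11 15->6; new result 6.
  H10: re-runs because D6 -9->0; D6 -9->0; new result 0.
  C7: re-runs because H10 81->0; G11 15->6; new result 6.
  F7: re-runs because E8 -2->0; C7 81->6; new result 6.
  A4: re-runs because F7 81->6; new result 6.
  A12: re-runs because A4 81->6; new result 6.
  F11: re-runs because A4 81->6; A12 81->6; new result 12.

F11 now evaluates to 12.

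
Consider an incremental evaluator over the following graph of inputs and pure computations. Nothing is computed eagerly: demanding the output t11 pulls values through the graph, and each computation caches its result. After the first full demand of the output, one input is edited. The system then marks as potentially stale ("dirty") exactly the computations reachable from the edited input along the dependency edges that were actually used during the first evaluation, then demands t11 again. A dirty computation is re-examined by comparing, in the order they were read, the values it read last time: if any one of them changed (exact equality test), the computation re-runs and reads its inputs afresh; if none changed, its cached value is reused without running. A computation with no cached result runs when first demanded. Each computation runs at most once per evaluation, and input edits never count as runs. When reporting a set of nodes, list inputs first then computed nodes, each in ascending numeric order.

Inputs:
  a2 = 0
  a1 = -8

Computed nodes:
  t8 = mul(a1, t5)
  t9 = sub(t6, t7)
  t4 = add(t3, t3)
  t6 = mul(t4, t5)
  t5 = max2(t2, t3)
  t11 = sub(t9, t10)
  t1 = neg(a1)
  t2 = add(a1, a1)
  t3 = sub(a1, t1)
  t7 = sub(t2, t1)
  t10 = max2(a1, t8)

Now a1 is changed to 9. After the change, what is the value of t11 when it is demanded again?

Initial pass — values computed on the first demand:
  t1 = neg(-8) = 8
  t2 = add(-8, -8) = -16
  t3 = sub(-8, 8) = -16
  t4 = add(-16, -16) = -32
  t5 = max2(-16, -16) = -16
  t6 = mul(-32, -16) = 512
  t7 = sub(-16, 8) = -24
  t8 = mul(-8, -16) = 128
  t9 = sub(512, -24) = 536
  t10 = max2(-8, 128) = 128
  t11 = sub(536, 128) = 408

Second demand — change propagation:
  t1: re-runs because a1 -8->9; new result -9.
  t2: re-runs because a1 -8->9; a1 -8->9; new result 18.
  t3: re-runs because a1 -8->9; t1 8->-9; new result 18.
  t4: re-runs because t3 -16->18; t3 -16->18; new result 36.
  t5: re-runs because t2 -16->18; t3 -16->18; new result 18.
  t6: re-runs because t4 -32->36; t5 -16->18; new result 648.
  t7: re-runs because t2 -16->18; t1 8->-9; new result 27.
  t8: re-runs because a1 -8->9; t5 -16->18; new result 162.
  t9: re-runs because t6 512->648; t7 -24->27; new result 621.
  t10: re-runs because a1 -8->9; t8 128->162; new result 162.
  t11: re-runs because t9 536->621; t10 128->162; new result 459.

t11 now evaluates to 459.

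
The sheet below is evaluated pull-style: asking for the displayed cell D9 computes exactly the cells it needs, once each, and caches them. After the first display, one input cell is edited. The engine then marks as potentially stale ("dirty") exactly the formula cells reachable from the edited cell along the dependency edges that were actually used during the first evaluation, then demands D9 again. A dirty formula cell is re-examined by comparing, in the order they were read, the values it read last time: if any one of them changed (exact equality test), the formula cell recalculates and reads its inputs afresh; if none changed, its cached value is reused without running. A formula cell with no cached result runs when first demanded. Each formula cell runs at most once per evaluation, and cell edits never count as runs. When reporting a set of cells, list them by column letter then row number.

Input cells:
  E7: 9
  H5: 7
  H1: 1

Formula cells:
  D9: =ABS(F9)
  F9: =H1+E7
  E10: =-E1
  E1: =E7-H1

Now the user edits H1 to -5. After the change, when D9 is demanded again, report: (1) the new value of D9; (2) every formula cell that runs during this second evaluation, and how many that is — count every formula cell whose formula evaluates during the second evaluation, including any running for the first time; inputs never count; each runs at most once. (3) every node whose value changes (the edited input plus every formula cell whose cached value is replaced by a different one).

Demanding D9 again yields 4.
2 formula cells run: D9, F9.
The nodes whose values change: D9, F9, H1.

First demand of the output computes:
  F9 = 1 + 9 = 10
  D9 = ABS(10) = 10

After the edit, cleaning proceeds:
  F9: a read changed (H1 1->-5) — executes, giving 4.
  D9: a read changed (F9 10->4) — executes, giving 4.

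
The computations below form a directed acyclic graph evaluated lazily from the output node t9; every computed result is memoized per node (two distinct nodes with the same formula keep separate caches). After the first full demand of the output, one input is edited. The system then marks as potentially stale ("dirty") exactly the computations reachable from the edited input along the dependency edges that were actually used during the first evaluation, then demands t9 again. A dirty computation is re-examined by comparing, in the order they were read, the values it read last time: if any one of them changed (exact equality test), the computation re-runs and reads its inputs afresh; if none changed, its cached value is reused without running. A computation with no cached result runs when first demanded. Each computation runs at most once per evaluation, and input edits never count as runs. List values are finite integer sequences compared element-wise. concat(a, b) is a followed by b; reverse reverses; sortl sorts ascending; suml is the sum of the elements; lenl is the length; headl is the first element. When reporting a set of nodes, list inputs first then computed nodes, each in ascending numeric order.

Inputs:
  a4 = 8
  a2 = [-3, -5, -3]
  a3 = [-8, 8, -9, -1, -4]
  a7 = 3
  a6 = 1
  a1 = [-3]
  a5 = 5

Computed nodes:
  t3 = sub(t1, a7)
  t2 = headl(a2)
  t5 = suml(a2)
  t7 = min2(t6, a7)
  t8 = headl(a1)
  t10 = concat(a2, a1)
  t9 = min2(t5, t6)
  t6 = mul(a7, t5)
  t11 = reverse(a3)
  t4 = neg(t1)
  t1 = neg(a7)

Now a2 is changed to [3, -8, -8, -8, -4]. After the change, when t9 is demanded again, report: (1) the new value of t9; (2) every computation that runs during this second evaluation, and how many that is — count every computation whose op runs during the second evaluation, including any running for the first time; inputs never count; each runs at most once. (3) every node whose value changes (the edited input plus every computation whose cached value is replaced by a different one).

First demand of the output computes:
  t5 = suml([-3, -5, -3]) = -11
  t6 = mul(3, -11) = -33
  t9 = min2(-11, -33) = -33

After the edit, cleaning proceeds:
  t5: a read changed (a2 [-3, -5, -3]->[3, -8, -8, -8, -4]) — executes, giving -25.
  t6: a read changed (t5 -11->-25) — executes, giving -75.
  t9: a read changed (t5 -11->-25; t6 -33->-75) — executes, giving -75.

Demanding t9 again yields -75.
3 computations run: t5, t6, t9.
The nodes whose values change: a2, t5, t6, t9.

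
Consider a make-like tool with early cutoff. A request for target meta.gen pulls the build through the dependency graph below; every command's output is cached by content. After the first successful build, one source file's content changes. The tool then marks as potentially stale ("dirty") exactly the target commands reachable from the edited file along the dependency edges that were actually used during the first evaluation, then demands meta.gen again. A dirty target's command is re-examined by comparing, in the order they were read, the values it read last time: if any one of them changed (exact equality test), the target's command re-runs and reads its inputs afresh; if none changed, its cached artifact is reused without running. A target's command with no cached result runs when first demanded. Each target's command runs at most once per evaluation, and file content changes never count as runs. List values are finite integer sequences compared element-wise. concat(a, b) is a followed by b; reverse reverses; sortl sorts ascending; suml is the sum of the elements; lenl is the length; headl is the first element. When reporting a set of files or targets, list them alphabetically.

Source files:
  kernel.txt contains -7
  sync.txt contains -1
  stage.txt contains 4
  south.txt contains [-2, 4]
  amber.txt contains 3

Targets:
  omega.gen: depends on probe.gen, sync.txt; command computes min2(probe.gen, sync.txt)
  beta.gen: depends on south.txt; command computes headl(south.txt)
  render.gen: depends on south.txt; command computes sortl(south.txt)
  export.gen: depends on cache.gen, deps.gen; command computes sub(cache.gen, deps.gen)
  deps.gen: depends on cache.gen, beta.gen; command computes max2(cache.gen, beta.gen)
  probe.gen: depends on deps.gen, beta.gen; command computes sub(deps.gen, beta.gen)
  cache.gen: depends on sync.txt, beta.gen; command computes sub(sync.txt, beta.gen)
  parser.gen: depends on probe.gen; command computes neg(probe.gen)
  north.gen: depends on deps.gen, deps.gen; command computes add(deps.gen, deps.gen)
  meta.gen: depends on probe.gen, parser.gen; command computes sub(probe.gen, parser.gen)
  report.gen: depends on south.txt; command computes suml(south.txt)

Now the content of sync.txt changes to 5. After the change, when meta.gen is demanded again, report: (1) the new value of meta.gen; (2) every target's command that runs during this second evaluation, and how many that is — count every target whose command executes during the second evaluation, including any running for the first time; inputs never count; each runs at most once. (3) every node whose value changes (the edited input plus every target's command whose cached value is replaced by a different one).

First demand of the output computes:
  beta.gen = headl([-2, 4]) = -2
  cache.gen = sub(-1, -2) = 1
  deps.gen = max2(1, -2) = 1
  probe.gen = sub(1, -2) = 3
  parser.gen = neg(3) = -3
  meta.gen = sub(3, -3) = 6

After the edit, cleaning proceeds:
  cache.gen: a read changed (sync.txt -1->5) — executes, giving 7.
  deps.gen: a read changed (cache.gen 1->7) — executes, giving 7.
  probe.gen: a read changed (deps.gen 1->7) — executes, giving 9.
  parser.gen: a read changed (probe.gen 3->9) — executes, giving -9.
  meta.gen: a read changed (probe.gen 3->9; parser.gen -3->-9) — executes, giving 18.

Demanding meta.gen again yields 18.
5 target commands run: cache.gen, deps.gen, meta.gen, parser.gen, probe.gen.
The nodes whose values change: cache.gen, deps.gen, meta.gen, parser.gen, probe.gen, sync.txt.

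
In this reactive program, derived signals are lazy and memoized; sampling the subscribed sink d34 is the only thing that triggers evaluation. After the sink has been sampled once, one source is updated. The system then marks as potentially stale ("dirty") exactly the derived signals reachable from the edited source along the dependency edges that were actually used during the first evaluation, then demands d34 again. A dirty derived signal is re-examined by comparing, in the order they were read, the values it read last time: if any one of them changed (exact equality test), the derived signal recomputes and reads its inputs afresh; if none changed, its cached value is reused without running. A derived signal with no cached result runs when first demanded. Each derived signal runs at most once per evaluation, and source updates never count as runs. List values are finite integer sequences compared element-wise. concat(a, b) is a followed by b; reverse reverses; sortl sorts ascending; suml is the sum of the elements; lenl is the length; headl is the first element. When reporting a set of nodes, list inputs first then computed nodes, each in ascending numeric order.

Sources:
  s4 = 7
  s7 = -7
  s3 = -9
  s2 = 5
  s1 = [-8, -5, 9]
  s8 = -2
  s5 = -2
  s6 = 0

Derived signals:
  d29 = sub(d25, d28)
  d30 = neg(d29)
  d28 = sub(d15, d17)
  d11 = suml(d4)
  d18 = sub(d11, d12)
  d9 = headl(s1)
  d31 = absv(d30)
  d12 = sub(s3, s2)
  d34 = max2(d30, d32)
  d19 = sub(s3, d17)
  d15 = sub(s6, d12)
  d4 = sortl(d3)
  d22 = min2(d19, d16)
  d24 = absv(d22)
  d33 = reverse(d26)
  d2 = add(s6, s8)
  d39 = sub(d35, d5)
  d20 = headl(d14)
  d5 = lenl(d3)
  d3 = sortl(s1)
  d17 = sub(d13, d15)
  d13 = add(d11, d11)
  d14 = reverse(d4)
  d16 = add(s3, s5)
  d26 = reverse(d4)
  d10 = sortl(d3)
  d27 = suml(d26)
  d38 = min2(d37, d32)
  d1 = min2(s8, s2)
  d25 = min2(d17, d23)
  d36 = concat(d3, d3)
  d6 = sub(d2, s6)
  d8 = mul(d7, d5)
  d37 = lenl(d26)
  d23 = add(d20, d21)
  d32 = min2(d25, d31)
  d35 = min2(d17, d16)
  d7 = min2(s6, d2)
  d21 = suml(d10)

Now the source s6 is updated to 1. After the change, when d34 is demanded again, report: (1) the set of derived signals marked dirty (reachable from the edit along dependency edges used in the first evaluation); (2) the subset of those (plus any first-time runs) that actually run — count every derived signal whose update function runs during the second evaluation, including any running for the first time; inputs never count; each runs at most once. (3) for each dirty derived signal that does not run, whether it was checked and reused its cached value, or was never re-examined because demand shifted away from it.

First demand of the output computes:
  d3 = sortl([-8, -5, 9]) = [-8, -5, 9]
  d4 = sortl([-8, -5, 9]) = [-8, -5, 9]
  d10 = sortl([-8, -5, 9]) = [-8, -5, 9]
  d11 = suml([-8, -5, 9]) = -4
  d12 = sub(-9, 5) = -14
  d13 = add(-4, -4) = -8
  d14 = reverse([-8, -5, 9]) = [9, -5, -8]
  d15 = sub(0, -14) = 14
  d17 = sub(-8, 14) = -22
  d20 = headl([9, -5, -8]) = 9
  d21 = suml([-8, -5, 9]) = -4
  d23 = add(9, -4) = 5
  d25 = min2(-22, 5) = -22
  d28 = sub(14, -22) = 36
  d29 = sub(-22, 36) = -58
  d30 = neg(-58) = 58
  d31 = absv(58) = 58
  d32 = min2(-22, 58) = -22
  d34 = max2(58, -22) = 58

After the edit, cleaning proceeds:
  d15: a read changed (s6 0->1) — executes, giving 15.
  d17: a read changed (d15 14->15) — executes, giving -23.
  d25: a read changed (d17 -22->-23) — executes, giving -23.
  d28: a read changed (d15 14->15; d17 -22->-23) — executes, giving 38.
  d29: a read changed (d25 -22->-23; d28 36->38) — executes, giving -61.
  d30: a read changed (d29 -58->-61) — executes, giving 61.
  d31: a read changed (d30 58->61) — executes, giving 61.
  d32: a read changed (d25 -22->-23; d31 58->61) — executes, giving -23.
  d34: a read changed (d30 58->61; d32 -22->-23) — executes, giving 61.

The edit dirties: d15, d17, d25, d28, d29, d30, d31, d32, d34.
9 derived signals run: d15, d17, d25, d28, d29, d30, d31, d32, d34.
No dirty derived signal escaped a run.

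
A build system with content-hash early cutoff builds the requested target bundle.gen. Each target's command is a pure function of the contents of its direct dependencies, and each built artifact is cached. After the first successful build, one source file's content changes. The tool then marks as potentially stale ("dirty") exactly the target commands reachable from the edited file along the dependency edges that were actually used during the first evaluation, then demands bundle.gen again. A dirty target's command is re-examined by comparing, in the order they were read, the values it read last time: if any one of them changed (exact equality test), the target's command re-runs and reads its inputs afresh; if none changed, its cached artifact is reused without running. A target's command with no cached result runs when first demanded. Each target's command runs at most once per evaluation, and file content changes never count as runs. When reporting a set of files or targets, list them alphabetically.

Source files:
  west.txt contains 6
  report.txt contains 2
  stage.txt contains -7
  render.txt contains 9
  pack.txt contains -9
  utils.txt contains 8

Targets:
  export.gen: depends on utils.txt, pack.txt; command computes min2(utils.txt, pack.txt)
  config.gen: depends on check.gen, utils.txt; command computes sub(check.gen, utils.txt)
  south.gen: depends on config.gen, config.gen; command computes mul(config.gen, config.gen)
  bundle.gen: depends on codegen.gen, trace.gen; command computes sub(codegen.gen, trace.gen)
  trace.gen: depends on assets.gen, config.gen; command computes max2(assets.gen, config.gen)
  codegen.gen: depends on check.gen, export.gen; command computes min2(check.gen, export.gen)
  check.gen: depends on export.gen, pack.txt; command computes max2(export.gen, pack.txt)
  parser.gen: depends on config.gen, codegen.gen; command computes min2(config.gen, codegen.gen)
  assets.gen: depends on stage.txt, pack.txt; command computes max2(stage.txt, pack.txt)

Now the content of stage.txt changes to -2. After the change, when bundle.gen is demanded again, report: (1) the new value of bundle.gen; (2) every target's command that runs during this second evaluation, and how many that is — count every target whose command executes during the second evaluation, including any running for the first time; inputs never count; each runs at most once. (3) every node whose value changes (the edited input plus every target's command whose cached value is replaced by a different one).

New value of bundle.gen: -7.
Target commands that run: assets.gen, bundle.gen, trace.gen — 3 in total.
Values that change: assets.gen, bundle.gen, stage.txt, trace.gen.

First evaluation (everything demanded from the output):
  assets.gen = max2(-7, -9) = -7
  export.gen = min2(8, -9) = -9
  check.gen = max2(-9, -9) = -9
  codegen.gen = min2(-9, -9) = -9
  config.gen = sub(-9, 8) = -17
  trace.gen = max2(-7, -17) = -7
  bundle.gen = sub(-9, -7) = -2

Propagation after the edit:
  assets.gen: runs — stage.txt -7->-2; result -2.
  trace.gen: runs — assets.gen -7->-2; result -2.
  bundle.gen: runs — trace.gen -7->-2; result -7.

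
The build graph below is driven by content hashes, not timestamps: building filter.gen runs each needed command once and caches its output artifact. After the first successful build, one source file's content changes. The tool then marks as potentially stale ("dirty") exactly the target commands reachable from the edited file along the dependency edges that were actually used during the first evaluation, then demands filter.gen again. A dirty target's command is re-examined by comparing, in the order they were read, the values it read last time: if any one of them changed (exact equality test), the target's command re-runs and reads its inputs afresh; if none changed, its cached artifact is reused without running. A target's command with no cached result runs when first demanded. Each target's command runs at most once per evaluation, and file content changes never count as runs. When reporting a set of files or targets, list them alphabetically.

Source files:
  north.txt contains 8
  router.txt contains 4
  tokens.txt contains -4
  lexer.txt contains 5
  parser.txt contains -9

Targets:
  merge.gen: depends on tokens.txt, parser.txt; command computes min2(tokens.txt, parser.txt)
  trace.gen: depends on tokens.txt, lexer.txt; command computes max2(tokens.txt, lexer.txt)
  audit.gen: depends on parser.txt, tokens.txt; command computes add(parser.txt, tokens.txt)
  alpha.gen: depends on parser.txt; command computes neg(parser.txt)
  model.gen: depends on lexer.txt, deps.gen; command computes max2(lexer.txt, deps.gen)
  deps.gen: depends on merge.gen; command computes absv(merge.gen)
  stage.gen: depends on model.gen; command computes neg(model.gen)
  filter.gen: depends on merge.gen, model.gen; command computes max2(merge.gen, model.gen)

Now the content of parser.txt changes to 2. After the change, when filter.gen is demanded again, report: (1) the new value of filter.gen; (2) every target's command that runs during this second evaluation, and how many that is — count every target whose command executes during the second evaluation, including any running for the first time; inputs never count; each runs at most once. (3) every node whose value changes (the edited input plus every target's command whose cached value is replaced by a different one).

filter.gen now evaluates to 5.
Run set: deps.gen, filter.gen, merge.gen, model.gen (4 run).
Changed values: deps.gen, filter.gen, merge.gen, model.gen, parser.txt.

Initial pass — values computed on the first demand:
  merge.gen = min2(-4, -9) = -9
  deps.gen = absv(-9) = 9
  model.gen = max2(5, 9) = 9
  filter.gen = max2(-9, 9) = 9

Second demand — change propagation:
  merge.gen: re-runs because parser.txt -9->2; new result -4.
  deps.gen: re-runs because merge.gen -9->-4; new result 4.
  model.gen: re-runs because deps.gen 9->4; new result 5.
  filter.gen: re-runs because merge.gen -9->-4; model.gen 9->5; new result 5.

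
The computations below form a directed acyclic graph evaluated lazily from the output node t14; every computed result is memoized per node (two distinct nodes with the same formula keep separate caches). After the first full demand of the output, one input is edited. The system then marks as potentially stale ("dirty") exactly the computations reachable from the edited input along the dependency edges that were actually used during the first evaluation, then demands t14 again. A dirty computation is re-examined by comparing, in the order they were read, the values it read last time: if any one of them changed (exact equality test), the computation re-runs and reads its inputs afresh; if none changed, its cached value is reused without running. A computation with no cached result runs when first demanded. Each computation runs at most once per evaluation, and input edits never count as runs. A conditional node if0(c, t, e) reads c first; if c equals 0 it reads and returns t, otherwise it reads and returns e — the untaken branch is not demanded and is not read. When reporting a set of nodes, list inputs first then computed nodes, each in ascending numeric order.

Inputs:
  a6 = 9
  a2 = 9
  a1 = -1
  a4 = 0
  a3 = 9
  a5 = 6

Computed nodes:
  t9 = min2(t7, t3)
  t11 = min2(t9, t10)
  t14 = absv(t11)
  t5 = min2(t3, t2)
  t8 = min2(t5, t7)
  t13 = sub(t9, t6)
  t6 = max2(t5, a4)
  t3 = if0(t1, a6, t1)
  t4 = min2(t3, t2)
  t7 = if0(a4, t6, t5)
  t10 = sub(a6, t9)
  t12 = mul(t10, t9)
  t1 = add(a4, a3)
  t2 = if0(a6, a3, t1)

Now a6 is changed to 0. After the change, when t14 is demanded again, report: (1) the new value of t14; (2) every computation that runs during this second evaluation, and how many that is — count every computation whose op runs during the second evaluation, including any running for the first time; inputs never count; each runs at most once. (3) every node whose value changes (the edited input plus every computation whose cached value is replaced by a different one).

Demanding t14 again yields 9.
4 computations run: t2, t10, t11, t14.
The nodes whose values change: a6, t10, t11, t14.
Note where the cutoff bites: t5 is checked, finds nothing changed, and keeps its cache.

First demand of the output computes:
  t1 = add(0, 9) = 9
  t2 = if0(a6=9 -> else branch t1) = 9
  t3 = if0(t1=9 -> else branch t1) = 9
  t5 = min2(9, 9) = 9
  t6 = max2(9, 0) = 9
  t7 = if0(a4=0 -> then branch t6) = 9
  t9 = min2(9, 9) = 9
  t10 = sub(9, 9) = 0
  t11 = min2(9, 0) = 0
  t14 = absv(0) = 0

After the edit, cleaning proceeds:
  t2: a read changed (a6 9->0) — executes, giving 9 — identical to its old value.
  t5: dirty, but its reads are unchanged (t3 unchanged, t2 unchanged); cached 9 stands.
  t6: dirty, but its reads are unchanged (t5 unchanged, a4 unchanged); cached 9 stands.
  t7: dirty, but its reads are unchanged (a4 unchanged, t6 unchanged); cached 9 stands.
  t9: dirty, but its reads are unchanged (t7 unchanged, t3 unchanged); cached 9 stands.
  t10: a read changed (a6 9->0) — executes, giving -9.
  t11: a read changed (t10 0->-9) — executes, giving -9.
  t14: a read changed (t11 0->-9) — executes, giving 9.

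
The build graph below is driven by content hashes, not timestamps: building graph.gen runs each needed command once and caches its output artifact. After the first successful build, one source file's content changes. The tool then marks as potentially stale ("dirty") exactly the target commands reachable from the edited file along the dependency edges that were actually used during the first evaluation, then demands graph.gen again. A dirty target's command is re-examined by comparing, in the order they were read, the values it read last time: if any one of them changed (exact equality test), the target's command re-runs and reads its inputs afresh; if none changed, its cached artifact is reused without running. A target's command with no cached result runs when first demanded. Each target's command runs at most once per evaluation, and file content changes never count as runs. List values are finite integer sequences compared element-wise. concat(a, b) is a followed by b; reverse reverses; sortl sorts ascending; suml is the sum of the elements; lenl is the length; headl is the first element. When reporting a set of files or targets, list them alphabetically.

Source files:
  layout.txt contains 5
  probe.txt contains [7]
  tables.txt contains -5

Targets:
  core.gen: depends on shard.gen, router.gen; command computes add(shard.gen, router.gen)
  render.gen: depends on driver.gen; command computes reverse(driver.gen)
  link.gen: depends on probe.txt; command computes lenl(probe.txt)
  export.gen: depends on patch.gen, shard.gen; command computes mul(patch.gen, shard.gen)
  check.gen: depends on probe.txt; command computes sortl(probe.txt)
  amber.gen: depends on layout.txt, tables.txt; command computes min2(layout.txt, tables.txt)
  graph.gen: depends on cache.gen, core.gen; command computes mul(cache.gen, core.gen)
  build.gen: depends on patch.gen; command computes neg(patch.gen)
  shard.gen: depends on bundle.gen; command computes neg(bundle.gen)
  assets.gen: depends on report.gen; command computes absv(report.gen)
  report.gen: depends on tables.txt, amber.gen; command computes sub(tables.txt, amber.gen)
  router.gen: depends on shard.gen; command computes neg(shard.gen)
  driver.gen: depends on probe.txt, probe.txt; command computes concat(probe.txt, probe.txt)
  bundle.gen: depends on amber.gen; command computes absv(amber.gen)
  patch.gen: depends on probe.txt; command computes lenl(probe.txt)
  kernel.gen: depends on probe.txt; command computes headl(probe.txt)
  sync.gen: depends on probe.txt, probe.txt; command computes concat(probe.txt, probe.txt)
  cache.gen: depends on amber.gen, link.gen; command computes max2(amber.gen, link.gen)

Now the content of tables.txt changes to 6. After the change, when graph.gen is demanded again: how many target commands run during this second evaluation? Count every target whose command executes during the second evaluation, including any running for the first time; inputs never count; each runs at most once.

Run set: amber.gen, bundle.gen, cache.gen, graph.gen (4 run).
The important point: at shard.gen every value read last time is unchanged, so the dirty flag clears without a run.

Initial pass — values computed on the first demand:
  amber.gen = min2(5, -5) = -5
  bundle.gen = absv(-5) = 5
  link.gen = lenl([7]) = 1
  cache.gen = max2(-5, 1) = 1
  shard.gen = neg(5) = -5
  router.gen = neg(-5) = 5
  core.gen = add(-5, 5) = 0
  graph.gen = mul(1, 0) = 0

Second demand — change propagation:
  amber.gen: re-runs because tables.txt -5->6; new result 5.
  bundle.gen: re-runs because amber.gen -5->5; new result 5 (unchanged).
  cache.gen: re-runs because amber.gen -5->5; new result 5.
  shard.gen: re-examined; everything it read last time is the same (bundle.gen unchanged) — cache -5 kept, no run.
  router.gen: re-examined; everything it read last time is the same (shard.gen unchanged) — cache 5 kept, no run.
  core.gen: re-examined; everything it read last time is the same (shard.gen unchanged, router.gen unchanged) — cache 0 kept, no run.
  graph.gen: re-runs because cache.gen 1->5; new result 0 (unchanged).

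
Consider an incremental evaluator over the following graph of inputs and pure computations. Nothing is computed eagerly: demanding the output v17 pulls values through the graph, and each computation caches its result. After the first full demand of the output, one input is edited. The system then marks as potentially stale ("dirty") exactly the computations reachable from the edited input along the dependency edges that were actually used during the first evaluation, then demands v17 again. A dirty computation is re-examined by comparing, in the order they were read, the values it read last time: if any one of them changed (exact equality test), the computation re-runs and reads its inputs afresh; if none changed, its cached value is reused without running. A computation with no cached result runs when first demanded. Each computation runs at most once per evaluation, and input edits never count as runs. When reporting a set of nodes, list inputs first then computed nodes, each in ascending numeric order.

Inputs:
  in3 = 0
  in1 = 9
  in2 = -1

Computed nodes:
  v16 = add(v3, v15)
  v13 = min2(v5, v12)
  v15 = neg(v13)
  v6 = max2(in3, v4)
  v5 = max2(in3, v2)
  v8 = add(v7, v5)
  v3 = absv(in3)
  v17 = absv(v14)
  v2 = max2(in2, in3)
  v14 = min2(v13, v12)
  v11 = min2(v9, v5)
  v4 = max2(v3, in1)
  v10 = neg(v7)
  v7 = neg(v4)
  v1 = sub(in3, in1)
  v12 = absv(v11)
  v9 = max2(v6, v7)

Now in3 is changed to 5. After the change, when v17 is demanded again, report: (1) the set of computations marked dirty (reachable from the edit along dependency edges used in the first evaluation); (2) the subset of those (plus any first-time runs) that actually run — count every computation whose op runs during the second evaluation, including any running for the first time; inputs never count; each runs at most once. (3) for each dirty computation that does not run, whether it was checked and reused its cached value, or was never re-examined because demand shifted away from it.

Dirty set: v2, v3, v4, v5, v6, v7, v9, v11, v12, v13, v14, v17.
Run set: v2, v3, v4, v5, v6, v11, v12, v13, v14, v17 (10 run).
Re-examined without running (cache reused): v7, v9.
The important point: at v7 every value read last time is unchanged, so the dirty flag clears without a run.

Initial pass — values computed on the first demand:
  v2 = max2(-1, 0) = 0
  v3 = absv(0) = 0
  v4 = max2(0, 9) = 9
  v5 = max2(0, 0) = 0
  v6 = max2(0, 9) = 9
  v7 = neg(9) = -9
  v9 = max2(9, -9) = 9
  v11 = min2(9, 0) = 0
  v12 = absv(0) = 0
  v13 = min2(0, 0) = 0
  v14 = min2(0, 0) = 0
  v17 = absv(0) = 0

Second demand — change propagation:
  v2: re-runs because in3 0->5; new result 5.
  v3: re-runs because in3 0->5; new result 5.
  v4: re-runs because v3 0->5; new result 9 (unchanged).
  v5: re-runs because in3 0->5; v2 0->5; new result 5.
  v6: re-runs because in3 0->5; new result 9 (unchanged).
  v7: re-examined; everything it read last time is the same (v4 unchanged) — cache -9 kept, no run.
  v9: re-examined; everything it read last time is the same (v6 unchanged, v7 unchanged) — cache 9 kept, no run.
  v11: re-runs because v5 0->5; new result 5.
  v12: re-runs because v11 0->5; new result 5.
  v13: re-runs because v5 0->5; v12 0->5; new result 5.
  v14: re-runs because v13 0->5; v12 0->5; new result 5.
  v17: re-runs because v14 0->5; new result 5.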